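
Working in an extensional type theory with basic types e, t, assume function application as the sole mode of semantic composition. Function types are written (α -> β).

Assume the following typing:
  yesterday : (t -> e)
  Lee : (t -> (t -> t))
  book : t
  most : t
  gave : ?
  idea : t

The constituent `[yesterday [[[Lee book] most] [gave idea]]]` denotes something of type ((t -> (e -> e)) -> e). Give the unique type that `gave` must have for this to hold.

(t -> (t -> ((t -> e) -> ((t -> (e -> e)) -> e))))

[yesterday [[[Lee book] most] [gave idea]]] is required to be ((t -> (e -> e)) -> e). yesterday : (t -> e) cannot yield ((t -> (e -> e)) -> e) as functor, so [[[Lee book] most] [gave idea]] : ((t -> e) -> ((t -> (e -> e)) -> e)).
[[[Lee book] most] [gave idea]] is required to be ((t -> e) -> ((t -> (e -> e)) -> e)). [[Lee book] most] : t cannot yield ((t -> e) -> ((t -> (e -> e)) -> e)) as functor, so [gave idea] : (t -> ((t -> e) -> ((t -> (e -> e)) -> e))).
[gave idea] is required to be (t -> ((t -> e) -> ((t -> (e -> e)) -> e))). idea : t cannot yield (t -> ((t -> e) -> ((t -> (e -> e)) -> e))) as functor, so gave : (t -> (t -> ((t -> e) -> ((t -> (e -> e)) -> e)))).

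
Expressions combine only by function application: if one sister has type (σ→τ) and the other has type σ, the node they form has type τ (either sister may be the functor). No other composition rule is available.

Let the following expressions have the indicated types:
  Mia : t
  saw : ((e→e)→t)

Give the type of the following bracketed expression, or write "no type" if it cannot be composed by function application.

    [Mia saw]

At [Mia saw]: neither t nor ((e→e)→t) can take the other as argument; the node is ill-typed.

no type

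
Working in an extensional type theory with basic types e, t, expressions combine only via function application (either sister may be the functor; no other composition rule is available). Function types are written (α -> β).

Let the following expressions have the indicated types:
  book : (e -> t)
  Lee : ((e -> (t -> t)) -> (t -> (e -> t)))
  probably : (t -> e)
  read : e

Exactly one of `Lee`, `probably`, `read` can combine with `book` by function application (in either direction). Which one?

read

Lee : ((e -> (t -> t)) -> (t -> (e -> t))) — does not combine with book.
probably : (t -> e) — does not combine with book.
read — combines: book : (e -> t) takes read : e as argument, giving t.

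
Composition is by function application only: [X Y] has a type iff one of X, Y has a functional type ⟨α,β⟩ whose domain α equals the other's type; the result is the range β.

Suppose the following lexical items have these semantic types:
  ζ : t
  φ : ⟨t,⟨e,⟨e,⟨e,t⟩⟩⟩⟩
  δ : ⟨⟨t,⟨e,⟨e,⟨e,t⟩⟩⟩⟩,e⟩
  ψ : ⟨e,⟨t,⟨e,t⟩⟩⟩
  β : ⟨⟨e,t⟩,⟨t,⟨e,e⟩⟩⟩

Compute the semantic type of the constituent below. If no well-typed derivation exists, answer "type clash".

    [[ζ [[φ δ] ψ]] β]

⟨t,⟨e,e⟩⟩

[φ δ]: ⟨⟨t,⟨e,⟨e,⟨e,t⟩⟩⟩⟩,e⟩ applied to ⟨t,⟨e,⟨e,⟨e,t⟩⟩⟩⟩ yields e.
[[φ δ] ψ]: ⟨e,⟨t,⟨e,t⟩⟩⟩ applied to e yields ⟨t,⟨e,t⟩⟩.
[ζ [[φ δ] ψ]]: ⟨t,⟨e,t⟩⟩ applied to t yields ⟨e,t⟩.
[[ζ [[φ δ] ψ]] β]: ⟨⟨e,t⟩,⟨t,⟨e,e⟩⟩⟩ applied to ⟨e,t⟩ yields ⟨t,⟨e,e⟩⟩.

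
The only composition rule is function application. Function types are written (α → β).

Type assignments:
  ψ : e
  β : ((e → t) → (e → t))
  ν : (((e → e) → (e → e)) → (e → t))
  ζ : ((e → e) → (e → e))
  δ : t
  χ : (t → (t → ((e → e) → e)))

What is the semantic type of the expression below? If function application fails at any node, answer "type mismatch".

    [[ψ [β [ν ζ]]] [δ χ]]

[ν ζ] — ν of type (((e → e) → (e → e)) → (e → t)) combines with ζ of type ((e → e) → (e → e)): type (e → t).
[β [ν ζ]] — β of type ((e → t) → (e → t)) combines with [ν ζ] of type (e → t): type (e → t).
[ψ [β [ν ζ]]] — [β [ν ζ]] of type (e → t) combines with ψ of type e: type t.
[δ χ] — χ of type (t → (t → ((e → e) → e))) combines with δ of type t: type (t → ((e → e) → e)).
[[ψ [β [ν ζ]]] [δ χ]] — [δ χ] of type (t → ((e → e) → e)) combines with [ψ [β [ν ζ]]] of type t: type ((e → e) → e).

((e → e) → e)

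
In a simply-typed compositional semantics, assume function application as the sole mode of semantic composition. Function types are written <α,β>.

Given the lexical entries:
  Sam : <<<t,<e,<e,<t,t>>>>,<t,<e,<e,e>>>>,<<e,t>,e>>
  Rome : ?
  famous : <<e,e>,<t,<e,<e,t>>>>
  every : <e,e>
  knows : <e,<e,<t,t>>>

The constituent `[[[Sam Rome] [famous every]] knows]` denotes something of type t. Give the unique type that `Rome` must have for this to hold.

For [[[Sam Rome] [famous every]] knows] to have type t with knows of type <e,<e,<t,t>>>, [[Sam Rome] [famous every]] must be the function: [[Sam Rome] [famous every]] : <<e,<e,<t,t>>>,t>.
For [[Sam Rome] [famous every]] to have type <<e,<e,<t,t>>>,t> with [famous every] of type <t,<e,<e,t>>>, [Sam Rome] must be the function: [Sam Rome] : <<t,<e,<e,t>>>,<<e,<e,<t,t>>>,t>>.
For [Sam Rome] to have type <<t,<e,<e,t>>>,<<e,<e,<t,t>>>,t>> with Sam of type <<<t,<e,<e,<t,t>>>>,<t,<e,<e,e>>>>,<<e,t>,e>>, Rome must be the function: Rome : <<<<t,<e,<e,<t,t>>>>,<t,<e,<e,e>>>>,<<e,t>,e>>,<<t,<e,<e,t>>>,<<e,<e,<t,t>>>,t>>>.

<<<<t,<e,<e,<t,t>>>>,<t,<e,<e,e>>>>,<<e,t>,e>>,<<t,<e,<e,t>>>,<<e,<e,<t,t>>>,t>>>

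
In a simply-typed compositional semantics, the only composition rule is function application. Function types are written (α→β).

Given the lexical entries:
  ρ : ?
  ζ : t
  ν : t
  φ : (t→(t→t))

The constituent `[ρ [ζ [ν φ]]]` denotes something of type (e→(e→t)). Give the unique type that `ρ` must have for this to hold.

(t→(e→(e→t)))

[ρ [ζ [ν φ]]] must have type (e→(e→t)). The sister [ζ [ν φ]] has type t; that is not a function onto (e→(e→t)), so ρ must be the functor, of type (t→(e→(e→t))).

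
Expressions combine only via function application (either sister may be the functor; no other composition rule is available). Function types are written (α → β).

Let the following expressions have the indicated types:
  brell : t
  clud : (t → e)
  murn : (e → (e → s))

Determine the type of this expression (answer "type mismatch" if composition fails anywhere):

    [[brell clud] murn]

(e → s)

[brell clud] — clud of type (t → e) combines with brell of type t: type e.
[[brell clud] murn] — murn of type (e → (e → s)) combines with [brell clud] of type e: type (e → s).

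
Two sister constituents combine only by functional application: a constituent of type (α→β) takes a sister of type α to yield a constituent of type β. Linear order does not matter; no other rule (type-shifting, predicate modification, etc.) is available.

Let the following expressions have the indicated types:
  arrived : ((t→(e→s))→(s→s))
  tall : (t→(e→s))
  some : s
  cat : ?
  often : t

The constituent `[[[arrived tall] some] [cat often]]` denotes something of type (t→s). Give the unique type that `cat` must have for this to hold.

For [[[arrived tall] some] [cat often]] to have type (t→s) with [[arrived tall] some] of type s, [cat often] must be the function: [cat often] : (s→(t→s)).
For [cat often] to have type (s→(t→s)) with often of type t, cat must be the function: cat : (t→(s→(t→s))).

(t→(s→(t→s)))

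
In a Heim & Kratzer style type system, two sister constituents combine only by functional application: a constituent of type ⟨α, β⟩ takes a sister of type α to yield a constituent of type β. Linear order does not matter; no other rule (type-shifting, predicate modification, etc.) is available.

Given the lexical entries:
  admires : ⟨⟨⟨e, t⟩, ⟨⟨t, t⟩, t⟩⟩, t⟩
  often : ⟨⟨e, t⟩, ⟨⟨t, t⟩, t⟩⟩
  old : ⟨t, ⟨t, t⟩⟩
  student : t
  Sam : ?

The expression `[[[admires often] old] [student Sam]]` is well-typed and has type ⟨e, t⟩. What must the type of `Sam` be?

⟨t, ⟨⟨t, t⟩, ⟨e, t⟩⟩⟩

[[[admires often] old] [student Sam]] is required to be ⟨e, t⟩. [[admires often] old] : ⟨t, t⟩ cannot yield ⟨e, t⟩ as functor, so [student Sam] : ⟨⟨t, t⟩, ⟨e, t⟩⟩.
[student Sam] is required to be ⟨⟨t, t⟩, ⟨e, t⟩⟩. student : t cannot yield ⟨⟨t, t⟩, ⟨e, t⟩⟩ as functor, so Sam : ⟨t, ⟨⟨t, t⟩, ⟨e, t⟩⟩⟩.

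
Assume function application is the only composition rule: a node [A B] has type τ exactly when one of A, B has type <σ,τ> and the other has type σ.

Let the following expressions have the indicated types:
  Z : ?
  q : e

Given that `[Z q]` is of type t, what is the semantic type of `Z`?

<e,t>

[Z q] is required to be t. q : e cannot yield t as functor, so Z : <e,t>.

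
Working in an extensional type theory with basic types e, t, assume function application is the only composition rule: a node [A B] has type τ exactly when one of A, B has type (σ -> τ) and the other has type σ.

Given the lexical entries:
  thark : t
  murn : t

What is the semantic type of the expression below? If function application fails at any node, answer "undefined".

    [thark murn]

undefined

At [thark murn]: neither t nor t can take the other as argument; the node is ill-typed.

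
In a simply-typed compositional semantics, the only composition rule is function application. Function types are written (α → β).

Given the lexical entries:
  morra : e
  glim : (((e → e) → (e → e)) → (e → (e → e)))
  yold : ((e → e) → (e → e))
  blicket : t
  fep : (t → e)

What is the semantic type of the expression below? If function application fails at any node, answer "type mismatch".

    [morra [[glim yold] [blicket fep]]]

e

[glim yold]: glim is (((e → e) → (e → e)) → (e → (e → e))), yold is ((e → e) → (e → e)); result (e → (e → e)).
[blicket fep]: fep is (t → e), blicket is t; result e.
[[glim yold] [blicket fep]]: [glim yold] is (e → (e → e)), [blicket fep] is e; result (e → e).
[morra [[glim yold] [blicket fep]]]: [[glim yold] [blicket fep]] is (e → e), morra is e; result e.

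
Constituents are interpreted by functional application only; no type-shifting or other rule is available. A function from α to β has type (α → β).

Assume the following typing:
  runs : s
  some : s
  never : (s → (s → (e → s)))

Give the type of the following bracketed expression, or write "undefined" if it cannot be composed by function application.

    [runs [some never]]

(e → s)

[some never]: never is (s → (s → (e → s))), some is s; result (s → (e → s)).
[runs [some never]]: [some never] is (s → (e → s)), runs is s; result (e → s).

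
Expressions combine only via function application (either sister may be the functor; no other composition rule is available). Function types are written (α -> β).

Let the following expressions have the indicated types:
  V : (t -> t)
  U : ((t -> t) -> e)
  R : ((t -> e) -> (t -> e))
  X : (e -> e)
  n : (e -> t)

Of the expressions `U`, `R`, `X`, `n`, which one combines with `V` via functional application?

U — combines: U : ((t -> t) -> e) takes V : (t -> t) as argument, giving e.
R : ((t -> e) -> (t -> e)) — no; V wants t, and R wants (t -> e).
X : (e -> e) — no; V wants t, and X wants e.
n : (e -> t) — no; V wants t, and n wants e.

U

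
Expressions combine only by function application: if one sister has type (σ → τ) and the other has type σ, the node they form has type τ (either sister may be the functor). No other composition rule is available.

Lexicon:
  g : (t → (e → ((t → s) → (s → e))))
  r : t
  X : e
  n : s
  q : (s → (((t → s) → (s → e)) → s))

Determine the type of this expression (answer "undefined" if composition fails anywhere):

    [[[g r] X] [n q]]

[g r]: (t → (e → ((t → s) → (s → e)))) applied to t yields (e → ((t → s) → (s → e))).
[[g r] X]: (e → ((t → s) → (s → e))) applied to e yields ((t → s) → (s → e)).
[n q]: (s → (((t → s) → (s → e)) → s)) applied to s yields (((t → s) → (s → e)) → s).
[[[g r] X] [n q]]: (((t → s) → (s → e)) → s) applied to ((t → s) → (s → e)) yields s.

s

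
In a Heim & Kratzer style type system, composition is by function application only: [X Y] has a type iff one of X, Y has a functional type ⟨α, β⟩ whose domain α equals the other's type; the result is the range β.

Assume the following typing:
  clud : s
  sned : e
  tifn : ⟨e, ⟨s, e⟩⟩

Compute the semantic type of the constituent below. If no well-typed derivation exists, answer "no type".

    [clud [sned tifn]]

e

[sned tifn]: ⟨e, ⟨s, e⟩⟩ applied to e yields ⟨s, e⟩.
[clud [sned tifn]]: ⟨s, e⟩ applied to s yields e.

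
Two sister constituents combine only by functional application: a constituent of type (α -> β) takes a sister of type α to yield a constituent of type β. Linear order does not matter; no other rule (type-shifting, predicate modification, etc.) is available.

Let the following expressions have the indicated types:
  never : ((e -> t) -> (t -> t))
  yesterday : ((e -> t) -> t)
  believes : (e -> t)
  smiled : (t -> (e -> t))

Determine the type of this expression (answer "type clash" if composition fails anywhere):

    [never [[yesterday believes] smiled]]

(t -> t)

[yesterday believes] — yesterday of type ((e -> t) -> t) combines with believes of type (e -> t): type t.
[[yesterday believes] smiled] — smiled of type (t -> (e -> t)) combines with [yesterday believes] of type t: type (e -> t).
[never [[yesterday believes] smiled]] — never of type ((e -> t) -> (t -> t)) combines with [[yesterday believes] smiled] of type (e -> t): type (t -> t).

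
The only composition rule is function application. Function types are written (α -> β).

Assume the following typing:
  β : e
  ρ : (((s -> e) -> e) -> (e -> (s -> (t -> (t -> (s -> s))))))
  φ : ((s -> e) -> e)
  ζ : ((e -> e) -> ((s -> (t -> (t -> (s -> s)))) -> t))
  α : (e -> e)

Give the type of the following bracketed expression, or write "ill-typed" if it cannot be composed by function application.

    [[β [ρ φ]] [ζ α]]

t

[ρ φ]: (((s -> e) -> e) -> (e -> (s -> (t -> (t -> (s -> s)))))) applied to ((s -> e) -> e) yields (e -> (s -> (t -> (t -> (s -> s))))).
[β [ρ φ]]: (e -> (s -> (t -> (t -> (s -> s))))) applied to e yields (s -> (t -> (t -> (s -> s)))).
[ζ α]: ((e -> e) -> ((s -> (t -> (t -> (s -> s)))) -> t)) applied to (e -> e) yields ((s -> (t -> (t -> (s -> s)))) -> t).
[[β [ρ φ]] [ζ α]]: ((s -> (t -> (t -> (s -> s)))) -> t) applied to (s -> (t -> (t -> (s -> s)))) yields t.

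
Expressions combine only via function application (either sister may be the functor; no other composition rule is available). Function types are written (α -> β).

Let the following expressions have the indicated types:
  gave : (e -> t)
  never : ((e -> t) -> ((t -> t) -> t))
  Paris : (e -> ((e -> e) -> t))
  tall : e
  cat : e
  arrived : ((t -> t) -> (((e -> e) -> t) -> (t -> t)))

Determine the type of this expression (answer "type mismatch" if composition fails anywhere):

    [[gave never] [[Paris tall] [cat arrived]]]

At [gave never], never : ((e -> t) -> ((t -> t) -> t)) takes gave : (e -> t), giving ((t -> t) -> t).
At [Paris tall], Paris : (e -> ((e -> e) -> t)) takes tall : e, giving ((e -> e) -> t).
At [cat arrived]: neither e nor ((t -> t) -> (((e -> e) -> t) -> (t -> t))) can take the other as argument; the node is ill-typed.

type mismatch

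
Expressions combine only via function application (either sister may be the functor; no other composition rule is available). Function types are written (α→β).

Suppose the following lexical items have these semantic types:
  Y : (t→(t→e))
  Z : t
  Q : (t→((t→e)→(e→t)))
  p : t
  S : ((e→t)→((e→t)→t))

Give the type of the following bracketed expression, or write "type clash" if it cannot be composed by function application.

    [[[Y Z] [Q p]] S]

((e→t)→t)

At [Y Z], Y : (t→(t→e)) takes Z : t, giving (t→e).
At [Q p], Q : (t→((t→e)→(e→t))) takes p : t, giving ((t→e)→(e→t)).
At [[Y Z] [Q p]], [Q p] : ((t→e)→(e→t)) takes [Y Z] : (t→e), giving (e→t).
At [[[Y Z] [Q p]] S], S : ((e→t)→((e→t)→t)) takes [[Y Z] [Q p]] : (e→t), giving ((e→t)→t).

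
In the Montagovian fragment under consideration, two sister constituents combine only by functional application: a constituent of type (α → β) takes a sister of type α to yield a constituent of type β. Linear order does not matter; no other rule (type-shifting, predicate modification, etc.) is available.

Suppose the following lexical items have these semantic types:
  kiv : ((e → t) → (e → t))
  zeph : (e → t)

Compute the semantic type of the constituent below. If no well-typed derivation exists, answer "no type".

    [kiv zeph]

(e → t)

[kiv zeph] — kiv of type ((e → t) → (e → t)) combines with zeph of type (e → t): type (e → t).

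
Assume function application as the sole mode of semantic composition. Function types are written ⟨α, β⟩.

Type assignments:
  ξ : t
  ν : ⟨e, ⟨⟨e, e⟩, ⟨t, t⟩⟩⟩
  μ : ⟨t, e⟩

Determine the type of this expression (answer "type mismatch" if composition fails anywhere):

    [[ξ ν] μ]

type mismatch

[ξ ν]: t and ⟨e, ⟨⟨e, e⟩, ⟨t, t⟩⟩⟩ cannot combine by function application — type clash.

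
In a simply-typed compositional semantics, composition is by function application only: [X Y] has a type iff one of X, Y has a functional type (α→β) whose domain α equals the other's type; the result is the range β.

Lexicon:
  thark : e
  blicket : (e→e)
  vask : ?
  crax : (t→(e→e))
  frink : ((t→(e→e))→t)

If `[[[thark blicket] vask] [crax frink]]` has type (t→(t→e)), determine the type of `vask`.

(e→(t→(t→(t→e))))

For [[[thark blicket] vask] [crax frink]] to have type (t→(t→e)) with [crax frink] of type t, [[thark blicket] vask] must be the function: [[thark blicket] vask] : (t→(t→(t→e))).
For [[thark blicket] vask] to have type (t→(t→(t→e))) with [thark blicket] of type e, vask must be the function: vask : (e→(t→(t→(t→e)))).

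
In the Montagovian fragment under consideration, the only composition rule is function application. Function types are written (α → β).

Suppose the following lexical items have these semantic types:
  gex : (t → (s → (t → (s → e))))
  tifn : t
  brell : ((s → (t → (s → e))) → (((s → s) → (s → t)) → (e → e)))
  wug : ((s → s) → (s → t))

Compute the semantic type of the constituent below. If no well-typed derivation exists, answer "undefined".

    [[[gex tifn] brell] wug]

[gex tifn]: functor gex : (t → (s → (t → (s → e)))), argument tifn : t; result (s → (t → (s → e))).
[[gex tifn] brell]: functor brell : ((s → (t → (s → e))) → (((s → s) → (s → t)) → (e → e))), argument [gex tifn] : (s → (t → (s → e))); result (((s → s) → (s → t)) → (e → e)).
[[[gex tifn] brell] wug]: functor [[gex tifn] brell] : (((s → s) → (s → t)) → (e → e)), argument wug : ((s → s) → (s → t)); result (e → e).

(e → e)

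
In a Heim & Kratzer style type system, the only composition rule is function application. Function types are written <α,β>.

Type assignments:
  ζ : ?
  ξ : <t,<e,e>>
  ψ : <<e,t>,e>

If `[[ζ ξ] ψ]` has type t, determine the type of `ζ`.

<<t,<e,e>>,<<<e,t>,e>,t>>

At [[ζ ξ] ψ] (required: t): ψ is <<e,t>,e>, which is not a function with range t; hence [ζ ξ] is the functor — type <<<e,t>,e>,t>.
At [ζ ξ] (required: <<<e,t>,e>,t>): ξ is <t,<e,e>>, which is not a function with range <<<e,t>,e>,t>; hence ζ is the functor — type <<t,<e,e>>,<<<e,t>,e>,t>>.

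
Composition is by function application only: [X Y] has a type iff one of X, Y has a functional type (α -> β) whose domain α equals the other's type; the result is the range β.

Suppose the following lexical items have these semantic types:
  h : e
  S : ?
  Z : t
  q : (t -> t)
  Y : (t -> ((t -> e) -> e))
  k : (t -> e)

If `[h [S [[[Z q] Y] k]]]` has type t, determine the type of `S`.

(e -> (e -> t))

[h [S [[[Z q] Y] k]]] is required to be t. h : e cannot yield t as functor, so [S [[[Z q] Y] k]] : (e -> t).
[S [[[Z q] Y] k]] is required to be (e -> t). [[[Z q] Y] k] : e cannot yield (e -> t) as functor, so S : (e -> (e -> t)).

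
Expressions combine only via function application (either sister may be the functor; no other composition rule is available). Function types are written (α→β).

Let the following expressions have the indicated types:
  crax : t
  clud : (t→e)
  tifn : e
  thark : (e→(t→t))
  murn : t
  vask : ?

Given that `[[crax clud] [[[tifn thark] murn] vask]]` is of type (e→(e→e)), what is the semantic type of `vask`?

[[crax clud] [[[tifn thark] murn] vask]] is required to be (e→(e→e)). [crax clud] : e cannot yield (e→(e→e)) as functor, so [[[tifn thark] murn] vask] : (e→(e→(e→e))).
[[[tifn thark] murn] vask] is required to be (e→(e→(e→e))). [[tifn thark] murn] : t cannot yield (e→(e→(e→e))) as functor, so vask : (t→(e→(e→(e→e)))).

(t→(e→(e→(e→e))))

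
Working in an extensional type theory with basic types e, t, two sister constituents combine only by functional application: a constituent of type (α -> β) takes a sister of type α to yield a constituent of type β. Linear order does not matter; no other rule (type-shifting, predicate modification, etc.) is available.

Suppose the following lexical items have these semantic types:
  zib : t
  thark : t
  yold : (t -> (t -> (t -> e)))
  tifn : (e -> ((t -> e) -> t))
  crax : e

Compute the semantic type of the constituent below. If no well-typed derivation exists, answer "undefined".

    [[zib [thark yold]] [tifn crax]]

t

[thark yold]: yold is (t -> (t -> (t -> e))), thark is t; result (t -> (t -> e)).
[zib [thark yold]]: [thark yold] is (t -> (t -> e)), zib is t; result (t -> e).
[tifn crax]: tifn is (e -> ((t -> e) -> t)), crax is e; result ((t -> e) -> t).
[[zib [thark yold]] [tifn crax]]: [tifn crax] is ((t -> e) -> t), [zib [thark yold]] is (t -> e); result t.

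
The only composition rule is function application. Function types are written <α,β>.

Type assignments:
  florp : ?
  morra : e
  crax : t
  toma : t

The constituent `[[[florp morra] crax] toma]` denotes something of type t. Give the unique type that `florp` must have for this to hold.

At [[[florp morra] crax] toma] (required: t): toma is t, which is not a function with range t; hence [[florp morra] crax] is the functor — type <t,t>.
At [[florp morra] crax] (required: <t,t>): crax is t, which is not a function with range <t,t>; hence [florp morra] is the functor — type <t,<t,t>>.
At [florp morra] (required: <t,<t,t>>): morra is e, which is not a function with range <t,<t,t>>; hence florp is the functor — type <e,<t,<t,t>>>.

<e,<t,<t,t>>>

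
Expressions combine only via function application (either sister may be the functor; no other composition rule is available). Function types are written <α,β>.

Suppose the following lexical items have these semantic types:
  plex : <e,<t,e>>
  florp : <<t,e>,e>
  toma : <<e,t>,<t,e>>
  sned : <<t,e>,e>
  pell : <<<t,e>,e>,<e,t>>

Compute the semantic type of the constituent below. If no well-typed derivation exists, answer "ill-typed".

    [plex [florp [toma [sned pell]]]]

<t,e>

[sned pell]: <<<t,e>,e>,<e,t>> applied to <<t,e>,e> yields <e,t>.
[toma [sned pell]]: <<e,t>,<t,e>> applied to <e,t> yields <t,e>.
[florp [toma [sned pell]]]: <<t,e>,e> applied to <t,e> yields e.
[plex [florp [toma [sned pell]]]]: <e,<t,e>> applied to e yields <t,e>.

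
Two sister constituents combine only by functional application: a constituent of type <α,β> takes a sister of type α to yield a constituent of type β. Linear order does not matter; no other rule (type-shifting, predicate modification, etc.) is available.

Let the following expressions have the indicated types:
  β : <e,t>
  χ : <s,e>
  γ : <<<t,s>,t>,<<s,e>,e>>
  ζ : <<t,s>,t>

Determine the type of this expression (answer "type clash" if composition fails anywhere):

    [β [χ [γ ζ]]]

[γ ζ]: γ is <<<t,s>,t>,<<s,e>,e>>, ζ is <<t,s>,t>; result <<s,e>,e>.
[χ [γ ζ]]: [γ ζ] is <<s,e>,e>, χ is <s,e>; result e.
[β [χ [γ ζ]]]: β is <e,t>, [χ [γ ζ]] is e; result t.

t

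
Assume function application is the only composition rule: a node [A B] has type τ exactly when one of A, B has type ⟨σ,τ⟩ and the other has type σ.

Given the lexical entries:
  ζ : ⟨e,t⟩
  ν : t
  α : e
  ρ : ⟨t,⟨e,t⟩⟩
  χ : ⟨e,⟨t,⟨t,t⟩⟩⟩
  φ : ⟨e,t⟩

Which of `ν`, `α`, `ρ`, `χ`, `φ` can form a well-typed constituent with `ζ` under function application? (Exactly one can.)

α

ν : t — ζ needs e; ν needs nothing (atomic); neither fits.
α — combines: ζ : ⟨e,t⟩ takes α : e as argument, giving t.
ρ : ⟨t,⟨e,t⟩⟩ — ζ needs e; ρ needs t; neither fits.
χ : ⟨e,⟨t,⟨t,t⟩⟩⟩ — ζ needs e; χ needs e; neither fits.
φ : ⟨e,t⟩ — ζ needs e; φ needs e; neither fits.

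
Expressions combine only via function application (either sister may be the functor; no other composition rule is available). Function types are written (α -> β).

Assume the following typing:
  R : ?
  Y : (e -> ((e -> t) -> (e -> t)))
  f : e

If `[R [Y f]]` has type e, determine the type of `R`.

(((e -> t) -> (e -> t)) -> e)

For [R [Y f]] to have type e with [Y f] of type ((e -> t) -> (e -> t)), R must be the function: R : (((e -> t) -> (e -> t)) -> e).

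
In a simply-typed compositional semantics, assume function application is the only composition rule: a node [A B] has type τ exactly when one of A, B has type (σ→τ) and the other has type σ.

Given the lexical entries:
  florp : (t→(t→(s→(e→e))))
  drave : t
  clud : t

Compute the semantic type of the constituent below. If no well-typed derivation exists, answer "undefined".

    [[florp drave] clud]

[florp drave]: (t→(t→(s→(e→e)))) applied to t yields (t→(s→(e→e))).
[[florp drave] clud]: (t→(s→(e→e))) applied to t yields (s→(e→e)).

(s→(e→e))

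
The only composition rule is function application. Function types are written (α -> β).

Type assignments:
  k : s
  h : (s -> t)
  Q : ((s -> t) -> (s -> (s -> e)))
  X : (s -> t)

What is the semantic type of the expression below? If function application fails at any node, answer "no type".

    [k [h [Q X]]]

no type

[Q X]: Q is ((s -> t) -> (s -> (s -> e))), X is (s -> t); result (s -> (s -> e)).
[h [Q X]]: (s -> t) and (s -> (s -> e)) cannot combine by function application — type clash.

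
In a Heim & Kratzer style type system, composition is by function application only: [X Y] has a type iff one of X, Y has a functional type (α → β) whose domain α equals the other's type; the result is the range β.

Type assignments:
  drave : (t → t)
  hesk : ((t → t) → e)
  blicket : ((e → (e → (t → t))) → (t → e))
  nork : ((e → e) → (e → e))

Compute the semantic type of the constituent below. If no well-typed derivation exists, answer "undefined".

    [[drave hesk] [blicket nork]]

undefined

[drave hesk]: ((t → t) → e) applied to (t → t) yields e.
[blicket nork]: ((e → (e → (t → t))) → (t → e)) with ((e → e) → (e → e)) — neither is a function whose domain matches the other; composition fails here.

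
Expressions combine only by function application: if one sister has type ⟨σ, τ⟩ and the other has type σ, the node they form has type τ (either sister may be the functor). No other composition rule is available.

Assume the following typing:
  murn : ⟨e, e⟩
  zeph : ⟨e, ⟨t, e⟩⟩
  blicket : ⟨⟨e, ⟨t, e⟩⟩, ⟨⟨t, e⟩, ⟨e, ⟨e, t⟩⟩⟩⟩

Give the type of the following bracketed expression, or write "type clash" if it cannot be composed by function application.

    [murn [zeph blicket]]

[zeph blicket] — blicket of type ⟨⟨e, ⟨t, e⟩⟩, ⟨⟨t, e⟩, ⟨e, ⟨e, t⟩⟩⟩⟩ combines with zeph of type ⟨e, ⟨t, e⟩⟩: type ⟨⟨t, e⟩, ⟨e, ⟨e, t⟩⟩⟩.
[murn [zeph blicket]]: ⟨e, e⟩ and ⟨⟨t, e⟩, ⟨e, ⟨e, t⟩⟩⟩ cannot combine by function application — type clash.

type clash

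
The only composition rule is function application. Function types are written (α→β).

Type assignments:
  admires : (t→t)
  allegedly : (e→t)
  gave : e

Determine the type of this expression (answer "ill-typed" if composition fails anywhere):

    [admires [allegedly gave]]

At [allegedly gave], allegedly : (e→t) takes gave : e, giving t.
At [admires [allegedly gave]], admires : (t→t) takes [allegedly gave] : t, giving t.

t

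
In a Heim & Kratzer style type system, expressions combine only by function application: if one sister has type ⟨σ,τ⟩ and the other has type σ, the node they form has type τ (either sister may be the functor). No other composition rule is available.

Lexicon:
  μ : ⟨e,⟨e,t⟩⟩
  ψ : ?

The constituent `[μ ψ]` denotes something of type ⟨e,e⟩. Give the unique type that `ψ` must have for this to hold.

[μ ψ] must have type ⟨e,e⟩. The sister μ has type ⟨e,⟨e,t⟩⟩; that is not a function onto ⟨e,e⟩, so ψ must be the functor, of type ⟨⟨e,⟨e,t⟩⟩,⟨e,e⟩⟩.

⟨⟨e,⟨e,t⟩⟩,⟨e,e⟩⟩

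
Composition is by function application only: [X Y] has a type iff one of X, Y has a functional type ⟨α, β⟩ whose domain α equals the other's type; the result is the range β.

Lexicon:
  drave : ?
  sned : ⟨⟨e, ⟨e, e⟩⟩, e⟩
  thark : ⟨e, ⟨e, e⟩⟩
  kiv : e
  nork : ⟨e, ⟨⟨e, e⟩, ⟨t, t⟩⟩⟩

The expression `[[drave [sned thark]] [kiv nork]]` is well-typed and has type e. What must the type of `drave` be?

⟨e, ⟨⟨⟨e, e⟩, ⟨t, t⟩⟩, e⟩⟩

[[drave [sned thark]] [kiv nork]] is required to be e. [kiv nork] : ⟨⟨e, e⟩, ⟨t, t⟩⟩ cannot yield e as functor, so [drave [sned thark]] : ⟨⟨⟨e, e⟩, ⟨t, t⟩⟩, e⟩.
[drave [sned thark]] is required to be ⟨⟨⟨e, e⟩, ⟨t, t⟩⟩, e⟩. [sned thark] : e cannot yield ⟨⟨⟨e, e⟩, ⟨t, t⟩⟩, e⟩ as functor, so drave : ⟨e, ⟨⟨⟨e, e⟩, ⟨t, t⟩⟩, e⟩⟩.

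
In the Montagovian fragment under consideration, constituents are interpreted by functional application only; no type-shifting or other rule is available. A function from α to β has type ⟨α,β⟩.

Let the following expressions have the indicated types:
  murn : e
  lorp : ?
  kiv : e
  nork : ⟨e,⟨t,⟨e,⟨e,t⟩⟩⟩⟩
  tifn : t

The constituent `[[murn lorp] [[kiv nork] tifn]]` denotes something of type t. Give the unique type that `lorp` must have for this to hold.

For [[murn lorp] [[kiv nork] tifn]] to have type t with [[kiv nork] tifn] of type ⟨e,⟨e,t⟩⟩, [murn lorp] must be the function: [murn lorp] : ⟨⟨e,⟨e,t⟩⟩,t⟩.
For [murn lorp] to have type ⟨⟨e,⟨e,t⟩⟩,t⟩ with murn of type e, lorp must be the function: lorp : ⟨e,⟨⟨e,⟨e,t⟩⟩,t⟩⟩.

⟨e,⟨⟨e,⟨e,t⟩⟩,t⟩⟩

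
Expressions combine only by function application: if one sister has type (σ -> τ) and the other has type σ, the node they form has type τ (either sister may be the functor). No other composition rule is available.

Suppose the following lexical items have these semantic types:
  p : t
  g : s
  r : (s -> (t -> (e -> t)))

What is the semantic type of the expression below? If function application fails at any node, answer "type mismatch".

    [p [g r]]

[g r]: (s -> (t -> (e -> t))) applied to s yields (t -> (e -> t)).
[p [g r]]: (t -> (e -> t)) applied to t yields (e -> t).

(e -> t)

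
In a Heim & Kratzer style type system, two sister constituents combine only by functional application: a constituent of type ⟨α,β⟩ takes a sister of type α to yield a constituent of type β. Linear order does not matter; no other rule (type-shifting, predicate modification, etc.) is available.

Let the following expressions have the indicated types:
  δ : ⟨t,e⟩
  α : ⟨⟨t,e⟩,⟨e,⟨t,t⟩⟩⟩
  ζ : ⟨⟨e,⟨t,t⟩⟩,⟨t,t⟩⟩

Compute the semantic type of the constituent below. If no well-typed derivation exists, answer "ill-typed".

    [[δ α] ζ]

[δ α]: ⟨⟨t,e⟩,⟨e,⟨t,t⟩⟩⟩ applied to ⟨t,e⟩ yields ⟨e,⟨t,t⟩⟩.
[[δ α] ζ]: ⟨⟨e,⟨t,t⟩⟩,⟨t,t⟩⟩ applied to ⟨e,⟨t,t⟩⟩ yields ⟨t,t⟩.

⟨t,t⟩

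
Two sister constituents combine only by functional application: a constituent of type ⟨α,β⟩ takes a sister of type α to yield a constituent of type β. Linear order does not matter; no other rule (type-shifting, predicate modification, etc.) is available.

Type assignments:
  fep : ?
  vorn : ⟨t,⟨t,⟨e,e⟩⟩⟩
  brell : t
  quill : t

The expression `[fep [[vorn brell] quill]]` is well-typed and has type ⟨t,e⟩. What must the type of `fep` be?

⟨⟨e,e⟩,⟨t,e⟩⟩

For [fep [[vorn brell] quill]] to have type ⟨t,e⟩ with [[vorn brell] quill] of type ⟨e,e⟩, fep must be the function: fep : ⟨⟨e,e⟩,⟨t,e⟩⟩.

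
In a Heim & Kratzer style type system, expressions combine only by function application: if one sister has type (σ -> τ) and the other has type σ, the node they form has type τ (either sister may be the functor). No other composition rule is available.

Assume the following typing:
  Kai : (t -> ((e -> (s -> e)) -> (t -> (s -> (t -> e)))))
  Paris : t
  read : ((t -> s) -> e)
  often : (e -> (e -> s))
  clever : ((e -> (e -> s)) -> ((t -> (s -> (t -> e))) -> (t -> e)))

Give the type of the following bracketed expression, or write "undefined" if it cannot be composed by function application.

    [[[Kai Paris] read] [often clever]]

[Kai Paris]: functor Kai : (t -> ((e -> (s -> e)) -> (t -> (s -> (t -> e))))), argument Paris : t; result ((e -> (s -> e)) -> (t -> (s -> (t -> e)))).
[[Kai Paris] read]: ((e -> (s -> e)) -> (t -> (s -> (t -> e)))) and ((t -> s) -> e) cannot combine by function application — type clash.

undefined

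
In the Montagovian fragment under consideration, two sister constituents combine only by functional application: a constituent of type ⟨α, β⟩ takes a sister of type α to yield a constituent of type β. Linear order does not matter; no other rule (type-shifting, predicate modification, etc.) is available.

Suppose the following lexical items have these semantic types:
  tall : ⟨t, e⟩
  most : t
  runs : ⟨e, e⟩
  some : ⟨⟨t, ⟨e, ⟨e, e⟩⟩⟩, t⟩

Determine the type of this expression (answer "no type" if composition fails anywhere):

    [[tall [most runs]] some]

[most runs]: t and ⟨e, e⟩ cannot combine by function application — type clash.

no type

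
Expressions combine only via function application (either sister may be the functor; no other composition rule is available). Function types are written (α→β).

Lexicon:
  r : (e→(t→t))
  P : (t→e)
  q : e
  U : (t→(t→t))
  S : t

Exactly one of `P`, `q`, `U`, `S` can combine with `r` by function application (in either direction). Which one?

P : (t→e) — no; r wants e, and P wants t.
q — combines: r : (e→(t→t)) takes q : e as argument, giving (t→t).
U : (t→(t→t)) — no; r wants e, and U wants t.
S : t — no; r wants e, and S wants nothing (atomic).

q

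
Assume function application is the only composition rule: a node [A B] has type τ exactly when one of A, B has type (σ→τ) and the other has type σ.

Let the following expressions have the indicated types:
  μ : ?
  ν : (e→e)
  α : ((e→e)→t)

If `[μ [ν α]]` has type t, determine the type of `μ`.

[μ [ν α]] is required to be t. [ν α] : t cannot yield t as functor, so μ : (t→t).

(t→t)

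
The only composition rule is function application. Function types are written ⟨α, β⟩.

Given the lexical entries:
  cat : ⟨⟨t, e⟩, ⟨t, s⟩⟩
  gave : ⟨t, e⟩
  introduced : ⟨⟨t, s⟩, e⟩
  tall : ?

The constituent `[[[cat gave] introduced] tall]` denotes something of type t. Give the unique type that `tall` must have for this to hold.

[[[cat gave] introduced] tall] must have type t. The sister [[cat gave] introduced] has type e; that is not a function onto t, so tall must be the functor, of type ⟨e, t⟩.

⟨e, t⟩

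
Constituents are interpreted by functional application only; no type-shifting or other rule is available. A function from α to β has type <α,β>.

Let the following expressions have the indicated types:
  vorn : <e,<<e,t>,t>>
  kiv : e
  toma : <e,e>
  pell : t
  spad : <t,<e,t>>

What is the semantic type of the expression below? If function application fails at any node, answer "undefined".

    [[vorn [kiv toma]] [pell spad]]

[kiv toma]: functor toma : <e,e>, argument kiv : e; result e.
[vorn [kiv toma]]: functor vorn : <e,<<e,t>,t>>, argument [kiv toma] : e; result <<e,t>,t>.
[pell spad]: functor spad : <t,<e,t>>, argument pell : t; result <e,t>.
[[vorn [kiv toma]] [pell spad]]: functor [vorn [kiv toma]] : <<e,t>,t>, argument [pell spad] : <e,t>; result t.

t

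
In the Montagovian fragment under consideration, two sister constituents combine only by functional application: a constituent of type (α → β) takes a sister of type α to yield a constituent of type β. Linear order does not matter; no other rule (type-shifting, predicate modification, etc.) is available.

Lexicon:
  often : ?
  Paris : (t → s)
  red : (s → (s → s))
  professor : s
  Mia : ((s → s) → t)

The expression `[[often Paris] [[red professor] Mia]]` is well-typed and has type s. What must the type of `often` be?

((t → s) → (t → s))

For [[often Paris] [[red professor] Mia]] to have type s with [[red professor] Mia] of type t, [often Paris] must be the function: [often Paris] : (t → s).
For [often Paris] to have type (t → s) with Paris of type (t → s), often must be the function: often : ((t → s) → (t → s)).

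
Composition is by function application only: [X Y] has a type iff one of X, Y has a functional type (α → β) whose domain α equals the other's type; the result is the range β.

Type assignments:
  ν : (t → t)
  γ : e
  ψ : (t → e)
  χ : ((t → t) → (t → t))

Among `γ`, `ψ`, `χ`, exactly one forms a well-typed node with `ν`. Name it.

χ

γ : e — ν needs t; γ needs nothing (atomic); neither fits.
ψ : (t → e) — ν needs t; ψ needs t; neither fits.
χ — combines: χ : ((t → t) → (t → t)) takes ν : (t → t) as argument, giving (t → t).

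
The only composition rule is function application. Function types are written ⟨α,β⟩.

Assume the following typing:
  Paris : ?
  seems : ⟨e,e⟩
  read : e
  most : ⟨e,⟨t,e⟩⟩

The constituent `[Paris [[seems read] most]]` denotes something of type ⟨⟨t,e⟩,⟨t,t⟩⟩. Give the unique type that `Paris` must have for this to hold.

⟨⟨t,e⟩,⟨⟨t,e⟩,⟨t,t⟩⟩⟩

For [Paris [[seems read] most]] to have type ⟨⟨t,e⟩,⟨t,t⟩⟩ with [[seems read] most] of type ⟨t,e⟩, Paris must be the function: Paris : ⟨⟨t,e⟩,⟨⟨t,e⟩,⟨t,t⟩⟩⟩.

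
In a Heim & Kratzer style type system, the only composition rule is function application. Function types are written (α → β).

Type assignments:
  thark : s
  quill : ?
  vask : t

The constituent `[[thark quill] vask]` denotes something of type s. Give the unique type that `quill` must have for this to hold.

(s → (t → s))

For [[thark quill] vask] to have type s with vask of type t, [thark quill] must be the function: [thark quill] : (t → s).
For [thark quill] to have type (t → s) with thark of type s, quill must be the function: quill : (s → (t → s)).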